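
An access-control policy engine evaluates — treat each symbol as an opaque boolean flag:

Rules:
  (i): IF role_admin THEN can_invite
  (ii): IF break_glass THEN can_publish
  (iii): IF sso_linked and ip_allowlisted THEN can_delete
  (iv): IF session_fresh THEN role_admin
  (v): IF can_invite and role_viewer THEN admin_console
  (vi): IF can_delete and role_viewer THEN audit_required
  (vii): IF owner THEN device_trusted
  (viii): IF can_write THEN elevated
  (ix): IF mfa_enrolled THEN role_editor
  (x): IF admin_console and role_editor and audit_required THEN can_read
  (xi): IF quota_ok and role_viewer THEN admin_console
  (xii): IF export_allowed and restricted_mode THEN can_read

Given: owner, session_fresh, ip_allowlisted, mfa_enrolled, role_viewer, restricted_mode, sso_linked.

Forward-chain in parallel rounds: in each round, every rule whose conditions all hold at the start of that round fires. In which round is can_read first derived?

Round 1: (iii) [IF sso_linked and ip_allowlisted THEN can_delete]; (iv) [IF session_fresh THEN role_admin]; (vii) [IF owner THEN device_trusted]; (ix) [IF mfa_enrolled THEN role_editor]. New: can_delete, role_admin, device_trusted, role_editor.
Round 2: (i) [IF role_admin THEN can_invite]; (vi) [IF can_delete and role_viewer THEN audit_required]. New: can_invite, audit_required.
Round 3: (v) [IF can_invite and role_viewer THEN admin_console]. New: admin_console.
Round 4: (x) [IF admin_console and role_editor and audit_required THEN can_read]. New: can_read.
can_read first appears in round 4.

4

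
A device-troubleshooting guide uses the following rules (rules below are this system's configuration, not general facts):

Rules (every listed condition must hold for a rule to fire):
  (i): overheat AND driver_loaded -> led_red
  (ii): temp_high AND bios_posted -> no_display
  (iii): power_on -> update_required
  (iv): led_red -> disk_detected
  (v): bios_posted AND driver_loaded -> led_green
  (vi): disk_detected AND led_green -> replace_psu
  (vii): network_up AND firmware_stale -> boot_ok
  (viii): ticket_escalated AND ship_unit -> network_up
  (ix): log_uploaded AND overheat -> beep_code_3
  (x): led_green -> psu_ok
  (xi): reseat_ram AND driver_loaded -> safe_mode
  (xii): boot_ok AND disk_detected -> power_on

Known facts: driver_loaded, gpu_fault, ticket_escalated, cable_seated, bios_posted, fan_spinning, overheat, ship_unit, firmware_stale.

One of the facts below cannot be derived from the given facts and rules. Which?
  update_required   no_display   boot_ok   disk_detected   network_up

no_display

Round 1: (i) [overheat AND driver_loaded -> led_red]; (v) [bios_posted AND driver_loaded -> led_green]; (viii) [ticket_escalated AND ship_unit -> network_up]. Adds led_red, led_green, network_up.
Round 2: (iv) [led_red -> disk_detected]; (vii) [network_up AND firmware_stale -> boot_ok]; (x) [led_green -> psu_ok]. Adds disk_detected, boot_ok, psu_ok.
Round 3: (vi) [disk_detected AND led_green -> replace_psu]; (xii) [boot_ok AND disk_detected -> power_on]. Adds replace_psu, power_on.
Round 4: (iii) [power_on -> update_required]. Adds update_required.
Derived: network_up (round 1), disk_detected (round 2), boot_ok (round 2), update_required (round 4). no_display never appears in any round.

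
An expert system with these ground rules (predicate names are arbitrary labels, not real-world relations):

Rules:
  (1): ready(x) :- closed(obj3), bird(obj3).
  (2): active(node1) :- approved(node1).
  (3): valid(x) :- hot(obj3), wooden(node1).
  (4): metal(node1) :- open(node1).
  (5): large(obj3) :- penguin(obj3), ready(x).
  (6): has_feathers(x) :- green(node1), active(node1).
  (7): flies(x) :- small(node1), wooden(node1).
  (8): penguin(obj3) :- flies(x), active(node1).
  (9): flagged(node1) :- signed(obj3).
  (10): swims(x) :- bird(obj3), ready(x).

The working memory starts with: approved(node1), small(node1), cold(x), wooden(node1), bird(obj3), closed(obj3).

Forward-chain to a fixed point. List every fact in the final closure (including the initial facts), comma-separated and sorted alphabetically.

[1] (1) [ready(x) :- closed(obj3), bird(obj3).]; (2) [active(node1) :- approved(node1).]; (7) [flies(x) :- small(node1), wooden(node1).]. ⇒ new: ready(x), active(node1), flies(x).
[2] (8) [penguin(obj3) :- flies(x), active(node1).]; (10) [swims(x) :- bird(obj3), ready(x).]. ⇒ new: penguin(obj3), swims(x).
[3] (5) [large(obj3) :- penguin(obj3), ready(x).]. ⇒ new: large(obj3).

active(node1), approved(node1), bird(obj3), closed(obj3), cold(x), flies(x), large(obj3), penguin(obj3), ready(x), small(node1), swims(x), wooden(node1)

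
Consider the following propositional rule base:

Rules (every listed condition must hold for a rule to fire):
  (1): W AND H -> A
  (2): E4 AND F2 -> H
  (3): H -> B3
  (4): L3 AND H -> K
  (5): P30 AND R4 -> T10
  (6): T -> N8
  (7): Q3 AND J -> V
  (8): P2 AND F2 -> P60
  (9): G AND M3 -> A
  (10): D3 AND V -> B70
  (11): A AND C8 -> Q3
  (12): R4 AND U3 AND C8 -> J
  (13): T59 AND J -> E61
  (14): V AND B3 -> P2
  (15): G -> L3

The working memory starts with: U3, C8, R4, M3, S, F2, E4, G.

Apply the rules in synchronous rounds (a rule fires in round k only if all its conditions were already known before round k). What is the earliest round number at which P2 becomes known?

4

Round 1: (2) [E4 AND F2 -> H]; (9) [G AND M3 -> A]; (12) [R4 AND U3 AND C8 -> J]; (15) [G -> L3]. Adds H, A, J, L3.
Round 2: (3) [H -> B3]; (4) [L3 AND H -> K]; (11) [A AND C8 -> Q3]. Adds B3, K, Q3.
Round 3: (7) [Q3 AND J -> V]. Adds V.
Round 4: (14) [V AND B3 -> P2]. Adds P2.
P2 first appears in round 4.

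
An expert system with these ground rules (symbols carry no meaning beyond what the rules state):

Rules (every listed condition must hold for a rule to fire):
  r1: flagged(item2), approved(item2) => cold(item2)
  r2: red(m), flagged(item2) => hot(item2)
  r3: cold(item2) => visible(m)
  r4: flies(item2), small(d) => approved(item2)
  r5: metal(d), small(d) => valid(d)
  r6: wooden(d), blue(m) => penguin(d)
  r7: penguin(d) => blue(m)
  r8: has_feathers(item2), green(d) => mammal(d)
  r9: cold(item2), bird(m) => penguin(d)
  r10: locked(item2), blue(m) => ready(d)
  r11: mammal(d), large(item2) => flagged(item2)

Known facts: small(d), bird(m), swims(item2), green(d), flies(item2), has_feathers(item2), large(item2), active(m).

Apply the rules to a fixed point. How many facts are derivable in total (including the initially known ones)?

Round 1 — r4, r8, derive approved(item2), mammal(d).
Round 2 — r11, derive flagged(item2).
Round 3 — r1, derive cold(item2).
Round 4 — r3, r9, derive visible(m), penguin(d).
Round 5 — r7, derive blue(m).
Closure: {active(m), approved(item2), bird(m), blue(m), cold(item2), flagged(item2), flies(item2), green(d), has_feathers(item2), large(item2), mammal(d), penguin(d), small(d), swims(item2), visible(m)} — 15 facts.

15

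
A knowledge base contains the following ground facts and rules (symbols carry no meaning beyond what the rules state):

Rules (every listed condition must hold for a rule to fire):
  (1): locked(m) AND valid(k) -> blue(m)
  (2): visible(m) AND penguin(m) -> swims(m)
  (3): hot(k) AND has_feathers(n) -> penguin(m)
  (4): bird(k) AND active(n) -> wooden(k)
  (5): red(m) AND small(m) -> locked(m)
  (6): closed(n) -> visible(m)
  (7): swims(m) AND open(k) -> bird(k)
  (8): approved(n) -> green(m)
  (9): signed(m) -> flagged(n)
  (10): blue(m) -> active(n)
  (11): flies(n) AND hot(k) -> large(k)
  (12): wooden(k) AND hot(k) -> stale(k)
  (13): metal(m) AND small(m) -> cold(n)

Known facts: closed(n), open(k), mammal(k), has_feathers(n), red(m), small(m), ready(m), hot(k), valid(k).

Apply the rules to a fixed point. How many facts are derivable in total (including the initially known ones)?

18

[1] (3) [hot(k) AND has_feathers(n) -> penguin(m)]; (5) [red(m) AND small(m) -> locked(m)]; (6) [closed(n) -> visible(m)]. ⇒ new: penguin(m), locked(m), visible(m).
[2] (1) [locked(m) AND valid(k) -> blue(m)]; (2) [visible(m) AND penguin(m) -> swims(m)]. ⇒ new: blue(m), swims(m).
[3] (7) [swims(m) AND open(k) -> bird(k)]; (10) [blue(m) -> active(n)]. ⇒ new: bird(k), active(n).
[4] (4) [bird(k) AND active(n) -> wooden(k)]. ⇒ new: wooden(k).
[5] (12) [wooden(k) AND hot(k) -> stale(k)]. ⇒ new: stale(k).
Closure: {active(n), bird(k), blue(m), closed(n), has_feathers(n), hot(k), locked(m), mammal(k), open(k), penguin(m), ready(m), red(m), small(m), stale(k), swims(m), valid(k), visible(m), wooden(k)} — 18 facts.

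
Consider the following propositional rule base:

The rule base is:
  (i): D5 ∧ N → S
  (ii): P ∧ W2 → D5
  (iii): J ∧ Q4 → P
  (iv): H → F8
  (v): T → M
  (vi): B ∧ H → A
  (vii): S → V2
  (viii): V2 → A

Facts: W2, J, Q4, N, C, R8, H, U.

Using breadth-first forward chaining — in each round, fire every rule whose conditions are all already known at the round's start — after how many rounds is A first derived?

5

[1] (iii) [J ∧ Q4 → P]; (iv) [H → F8]. ⇒ new: P, F8.
[2] (ii) [P ∧ W2 → D5]. ⇒ new: D5.
[3] (i) [D5 ∧ N → S]. ⇒ new: S.
[4] (vii) [S → V2]. ⇒ new: V2.
[5] (viii) [V2 → A]. ⇒ new: A.
A first appears in round 5.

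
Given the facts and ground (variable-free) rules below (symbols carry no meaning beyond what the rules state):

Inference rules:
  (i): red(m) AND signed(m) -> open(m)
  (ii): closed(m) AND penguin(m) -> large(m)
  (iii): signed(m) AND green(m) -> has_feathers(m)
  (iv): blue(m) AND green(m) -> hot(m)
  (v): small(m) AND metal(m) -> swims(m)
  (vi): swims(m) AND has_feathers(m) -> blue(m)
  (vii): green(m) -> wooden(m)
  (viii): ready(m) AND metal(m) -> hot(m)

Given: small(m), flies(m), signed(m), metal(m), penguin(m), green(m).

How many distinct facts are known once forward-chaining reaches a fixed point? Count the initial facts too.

Round 1: (iii) [signed(m) AND green(m) -> has_feathers(m)]; (v) [small(m) AND metal(m) -> swims(m)]; (vii) [green(m) -> wooden(m)]. Adds has_feathers(m), swims(m), wooden(m).
Round 2: (vi) [swims(m) AND has_feathers(m) -> blue(m)]. Adds blue(m).
Round 3: (iv) [blue(m) AND green(m) -> hot(m)]. Adds hot(m).
Closure: {blue(m), flies(m), green(m), has_feathers(m), hot(m), metal(m), penguin(m), signed(m), small(m), swims(m), wooden(m)} — 11 facts.

11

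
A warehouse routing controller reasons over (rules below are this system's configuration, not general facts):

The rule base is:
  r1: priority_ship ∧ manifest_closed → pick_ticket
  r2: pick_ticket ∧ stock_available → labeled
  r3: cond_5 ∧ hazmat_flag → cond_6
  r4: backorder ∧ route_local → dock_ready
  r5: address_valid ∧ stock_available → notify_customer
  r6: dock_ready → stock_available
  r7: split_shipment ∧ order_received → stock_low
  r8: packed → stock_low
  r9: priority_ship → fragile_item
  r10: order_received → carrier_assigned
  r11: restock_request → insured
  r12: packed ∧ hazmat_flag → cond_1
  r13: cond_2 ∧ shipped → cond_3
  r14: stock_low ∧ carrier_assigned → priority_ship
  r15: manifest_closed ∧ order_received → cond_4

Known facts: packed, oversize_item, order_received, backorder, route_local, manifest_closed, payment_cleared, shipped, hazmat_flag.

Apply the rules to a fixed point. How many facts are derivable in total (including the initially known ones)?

19

Round 1: r4 [backorder ∧ route_local → dock_ready]; r8 [packed → stock_low]; r10 [order_received → carrier_assigned]; r12 [packed ∧ hazmat_flag → cond_1]; r15 [manifest_closed ∧ order_received → cond_4]. Adds dock_ready, stock_low, carrier_assigned, cond_1, cond_4.
Round 2: r6 [dock_ready → stock_available]; r14 [stock_low ∧ carrier_assigned → priority_ship]. Adds stock_available, priority_ship.
Round 3: r1 [priority_ship ∧ manifest_closed → pick_ticket]; r9 [priority_ship → fragile_item]. Adds pick_ticket, fragile_item.
Round 4: r2 [pick_ticket ∧ stock_available → labeled]. Adds labeled.
Closure: {backorder, carrier_assigned, cond_1, cond_4, dock_ready, fragile_item, hazmat_flag, labeled, manifest_closed, order_received, oversize_item, packed, payment_cleared, pick_ticket, priority_ship, route_local, shipped, stock_available, stock_low} — 19 facts.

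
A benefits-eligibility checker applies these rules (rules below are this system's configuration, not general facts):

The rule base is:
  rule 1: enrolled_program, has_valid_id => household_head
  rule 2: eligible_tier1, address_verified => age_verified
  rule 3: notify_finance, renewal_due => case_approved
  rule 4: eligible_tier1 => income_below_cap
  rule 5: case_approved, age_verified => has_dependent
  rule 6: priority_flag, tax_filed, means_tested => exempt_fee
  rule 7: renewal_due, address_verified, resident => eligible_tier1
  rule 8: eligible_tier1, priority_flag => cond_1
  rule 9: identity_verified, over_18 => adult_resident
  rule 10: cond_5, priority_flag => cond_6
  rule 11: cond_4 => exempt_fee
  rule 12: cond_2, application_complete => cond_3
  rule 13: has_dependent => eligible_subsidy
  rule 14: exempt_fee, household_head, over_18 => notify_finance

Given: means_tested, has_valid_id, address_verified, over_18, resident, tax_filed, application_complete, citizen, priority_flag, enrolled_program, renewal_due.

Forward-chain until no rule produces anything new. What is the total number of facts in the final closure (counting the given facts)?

21

Round 1: rule 1 [enrolled_program, has_valid_id => household_head]; rule 6 [priority_flag, tax_filed, means_tested => exempt_fee]; rule 7 [renewal_due, address_verified, resident => eligible_tier1]. New: household_head, exempt_fee, eligible_tier1.
Round 2: rule 2 [eligible_tier1, address_verified => age_verified]; rule 4 [eligible_tier1 => income_below_cap]; rule 8 [eligible_tier1, priority_flag => cond_1]; rule 14 [exempt_fee, household_head, over_18 => notify_finance]. New: age_verified, income_below_cap, cond_1, notify_finance.
Round 3: rule 3 [notify_finance, renewal_due => case_approved]. New: case_approved.
Round 4: rule 5 [case_approved, age_verified => has_dependent]. New: has_dependent.
Round 5: rule 13 [has_dependent => eligible_subsidy]. New: eligible_subsidy.
Closure: {address_verified, age_verified, application_complete, case_approved, citizen, cond_1, eligible_subsidy, eligible_tier1, enrolled_program, exempt_fee, has_dependent, has_valid_id, household_head, income_below_cap, means_tested, notify_finance, over_18, priority_flag, renewal_due, resident, tax_filed} — 21 facts.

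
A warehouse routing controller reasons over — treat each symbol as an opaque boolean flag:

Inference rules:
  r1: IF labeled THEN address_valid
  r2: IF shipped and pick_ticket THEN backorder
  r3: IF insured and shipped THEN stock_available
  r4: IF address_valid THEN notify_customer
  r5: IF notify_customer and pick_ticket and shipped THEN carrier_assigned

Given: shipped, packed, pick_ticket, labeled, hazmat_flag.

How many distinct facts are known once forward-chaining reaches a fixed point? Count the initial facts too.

9

Round 1: r1 [IF labeled THEN address_valid]; r2 [IF shipped and pick_ticket THEN backorder]. Adds address_valid, backorder.
Round 2: r4 [IF address_valid THEN notify_customer]. Adds notify_customer.
Round 3: r5 [IF notify_customer and pick_ticket and shipped THEN carrier_assigned]. Adds carrier_assigned.
Closure: {address_valid, backorder, carrier_assigned, hazmat_flag, labeled, notify_customer, packed, pick_ticket, shipped} — 9 facts.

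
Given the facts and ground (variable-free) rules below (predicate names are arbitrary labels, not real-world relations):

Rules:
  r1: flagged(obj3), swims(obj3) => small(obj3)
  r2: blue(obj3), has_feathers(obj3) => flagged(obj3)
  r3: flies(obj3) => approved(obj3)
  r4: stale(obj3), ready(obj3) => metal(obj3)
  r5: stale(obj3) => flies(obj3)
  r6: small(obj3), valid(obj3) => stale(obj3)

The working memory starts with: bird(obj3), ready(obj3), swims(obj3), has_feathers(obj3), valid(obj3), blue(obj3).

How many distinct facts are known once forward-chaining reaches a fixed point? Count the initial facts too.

12

Round 1 fires r2, giving flagged(obj3).
Round 2 fires r1, giving small(obj3).
Round 3 fires r6, giving stale(obj3).
Round 4 fires r4, r5, giving metal(obj3), flies(obj3).
Round 5 fires r3, giving approved(obj3).
Closure: {approved(obj3), bird(obj3), blue(obj3), flagged(obj3), flies(obj3), has_feathers(obj3), metal(obj3), ready(obj3), small(obj3), stale(obj3), swims(obj3), valid(obj3)} — 12 facts.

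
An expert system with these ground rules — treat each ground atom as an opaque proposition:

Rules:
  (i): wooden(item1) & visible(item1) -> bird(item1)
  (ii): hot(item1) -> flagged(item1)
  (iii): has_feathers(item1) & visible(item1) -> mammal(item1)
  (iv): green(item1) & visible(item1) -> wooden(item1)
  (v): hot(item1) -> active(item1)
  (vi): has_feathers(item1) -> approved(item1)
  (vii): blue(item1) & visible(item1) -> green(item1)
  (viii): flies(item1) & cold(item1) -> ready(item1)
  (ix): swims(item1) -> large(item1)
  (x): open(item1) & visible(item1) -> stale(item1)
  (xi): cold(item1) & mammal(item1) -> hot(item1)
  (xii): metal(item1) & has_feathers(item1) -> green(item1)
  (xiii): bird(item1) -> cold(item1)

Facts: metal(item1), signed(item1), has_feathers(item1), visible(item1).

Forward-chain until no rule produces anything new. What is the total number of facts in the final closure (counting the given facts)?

Round 1: (iii) [has_feathers(item1) & visible(item1) -> mammal(item1)]; (vi) [has_feathers(item1) -> approved(item1)]; (xii) [metal(item1) & has_feathers(item1) -> green(item1)]. Adds mammal(item1), approved(item1), green(item1).
Round 2: (iv) [green(item1) & visible(item1) -> wooden(item1)]. Adds wooden(item1).
Round 3: (i) [wooden(item1) & visible(item1) -> bird(item1)]. Adds bird(item1).
Round 4: (xiii) [bird(item1) -> cold(item1)]. Adds cold(item1).
Round 5: (xi) [cold(item1) & mammal(item1) -> hot(item1)]. Adds hot(item1).
Round 6: (ii) [hot(item1) -> flagged(item1)]; (v) [hot(item1) -> active(item1)]. Adds flagged(item1), active(item1).
Closure: {active(item1), approved(item1), bird(item1), cold(item1), flagged(item1), green(item1), has_feathers(item1), hot(item1), mammal(item1), metal(item1), signed(item1), visible(item1), wooden(item1)} — 13 facts.

13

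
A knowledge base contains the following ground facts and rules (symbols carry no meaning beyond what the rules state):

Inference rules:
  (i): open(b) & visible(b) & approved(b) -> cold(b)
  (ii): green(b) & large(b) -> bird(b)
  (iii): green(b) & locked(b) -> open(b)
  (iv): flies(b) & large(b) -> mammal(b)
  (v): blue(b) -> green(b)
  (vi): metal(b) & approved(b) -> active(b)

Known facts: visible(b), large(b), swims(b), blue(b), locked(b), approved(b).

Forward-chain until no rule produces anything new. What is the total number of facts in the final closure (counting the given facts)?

10

Round 1 fires (v), giving green(b).
Round 2 fires (ii), (iii), giving bird(b), open(b).
Round 3 fires (i), giving cold(b).
Closure: {approved(b), bird(b), blue(b), cold(b), green(b), large(b), locked(b), open(b), swims(b), visible(b)} — 10 facts.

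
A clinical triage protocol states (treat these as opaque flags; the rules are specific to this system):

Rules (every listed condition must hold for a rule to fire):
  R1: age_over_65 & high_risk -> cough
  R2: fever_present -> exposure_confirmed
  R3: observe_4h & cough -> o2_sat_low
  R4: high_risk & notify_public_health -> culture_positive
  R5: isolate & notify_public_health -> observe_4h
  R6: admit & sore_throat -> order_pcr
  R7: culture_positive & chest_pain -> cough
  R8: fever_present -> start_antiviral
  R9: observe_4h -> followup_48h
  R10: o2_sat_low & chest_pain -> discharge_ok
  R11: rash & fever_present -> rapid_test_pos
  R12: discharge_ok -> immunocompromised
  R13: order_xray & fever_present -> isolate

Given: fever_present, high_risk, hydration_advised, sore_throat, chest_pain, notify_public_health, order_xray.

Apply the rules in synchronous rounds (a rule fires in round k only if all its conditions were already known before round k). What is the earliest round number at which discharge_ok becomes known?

Round 1 fires R2, R4, R8, R13, giving exposure_confirmed, culture_positive, start_antiviral, isolate.
Round 2 fires R5, R7, giving observe_4h, cough.
Round 3 fires R3, R9, giving o2_sat_low, followup_48h.
Round 4 fires R10, giving discharge_ok.
discharge_ok first appears in round 4.

4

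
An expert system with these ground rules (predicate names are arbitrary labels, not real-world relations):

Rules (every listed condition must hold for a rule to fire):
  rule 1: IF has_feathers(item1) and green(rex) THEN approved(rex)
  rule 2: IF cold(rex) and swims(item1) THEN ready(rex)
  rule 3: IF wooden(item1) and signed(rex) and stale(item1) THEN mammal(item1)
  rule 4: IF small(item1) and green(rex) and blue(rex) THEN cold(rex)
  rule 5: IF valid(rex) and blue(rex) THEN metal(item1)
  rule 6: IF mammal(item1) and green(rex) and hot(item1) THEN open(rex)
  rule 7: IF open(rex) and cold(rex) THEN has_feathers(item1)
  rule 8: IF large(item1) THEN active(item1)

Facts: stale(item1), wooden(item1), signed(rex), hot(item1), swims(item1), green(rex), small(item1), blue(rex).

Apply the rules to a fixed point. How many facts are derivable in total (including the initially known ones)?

Round 1 — rule 3, rule 4, derive mammal(item1), cold(rex).
Round 2 — rule 2, rule 6, derive ready(rex), open(rex).
Round 3 — rule 7, derive has_feathers(item1).
Round 4 — rule 1, derive approved(rex).
Closure: {approved(rex), blue(rex), cold(rex), green(rex), has_feathers(item1), hot(item1), mammal(item1), open(rex), ready(rex), signed(rex), small(item1), stale(item1), swims(item1), wooden(item1)} — 14 facts.

14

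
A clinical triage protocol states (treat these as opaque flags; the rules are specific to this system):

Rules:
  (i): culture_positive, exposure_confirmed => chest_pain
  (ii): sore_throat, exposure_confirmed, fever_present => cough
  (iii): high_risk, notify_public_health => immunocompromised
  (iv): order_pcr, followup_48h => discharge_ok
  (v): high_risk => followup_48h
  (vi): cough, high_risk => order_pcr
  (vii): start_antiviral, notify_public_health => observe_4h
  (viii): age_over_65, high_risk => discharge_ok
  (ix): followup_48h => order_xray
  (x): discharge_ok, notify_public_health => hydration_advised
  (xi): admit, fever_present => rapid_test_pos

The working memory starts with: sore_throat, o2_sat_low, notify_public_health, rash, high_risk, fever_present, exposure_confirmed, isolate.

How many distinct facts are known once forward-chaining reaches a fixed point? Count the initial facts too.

15

Round 1 fires (ii), (iii), (v), giving cough, immunocompromised, followup_48h.
Round 2 fires (vi), (ix), giving order_pcr, order_xray.
Round 3 fires (iv), giving discharge_ok.
Round 4 fires (x), giving hydration_advised.
Closure: {cough, discharge_ok, exposure_confirmed, fever_present, followup_48h, high_risk, hydration_advised, immunocompromised, isolate, notify_public_health, o2_sat_low, order_pcr, order_xray, rash, sore_throat} — 15 facts.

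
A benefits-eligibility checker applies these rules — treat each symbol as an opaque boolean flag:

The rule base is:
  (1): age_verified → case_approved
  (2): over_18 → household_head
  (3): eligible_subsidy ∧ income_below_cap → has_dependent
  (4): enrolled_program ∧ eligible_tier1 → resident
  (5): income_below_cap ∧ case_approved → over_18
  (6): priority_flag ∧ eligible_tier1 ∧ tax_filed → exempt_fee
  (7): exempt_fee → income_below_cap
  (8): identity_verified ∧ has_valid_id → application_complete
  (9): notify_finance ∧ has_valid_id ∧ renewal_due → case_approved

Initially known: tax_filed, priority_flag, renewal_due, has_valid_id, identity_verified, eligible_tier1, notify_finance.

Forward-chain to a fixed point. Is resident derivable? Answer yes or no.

no

Round 1 — (6), (8), (9), derive exempt_fee, application_complete, case_approved.
Round 2 — (7), derive income_below_cap.
Round 3 — (5), derive over_18.
Round 4 — (2), derive household_head.
Fixed point reached. resident is concluded only by (4); (4) needs enrolled_program (never derived).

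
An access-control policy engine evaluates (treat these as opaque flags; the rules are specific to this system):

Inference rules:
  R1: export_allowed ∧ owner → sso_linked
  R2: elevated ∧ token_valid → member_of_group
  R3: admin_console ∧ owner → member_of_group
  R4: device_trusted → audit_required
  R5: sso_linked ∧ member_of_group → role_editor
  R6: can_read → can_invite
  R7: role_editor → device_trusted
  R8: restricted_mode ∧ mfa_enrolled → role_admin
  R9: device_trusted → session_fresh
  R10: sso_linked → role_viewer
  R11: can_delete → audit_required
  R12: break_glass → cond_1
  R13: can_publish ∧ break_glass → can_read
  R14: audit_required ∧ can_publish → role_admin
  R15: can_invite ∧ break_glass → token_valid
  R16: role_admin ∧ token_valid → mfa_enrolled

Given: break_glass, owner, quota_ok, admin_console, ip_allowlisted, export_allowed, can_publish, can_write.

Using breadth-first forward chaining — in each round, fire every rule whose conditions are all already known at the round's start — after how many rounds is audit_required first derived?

4

Round 1 fires R1, R3, R12, R13, giving sso_linked, member_of_group, cond_1, can_read.
Round 2 fires R5, R6, R10, giving role_editor, can_invite, role_viewer.
Round 3 fires R7, R15, giving device_trusted, token_valid.
Round 4 fires R4, R9, giving audit_required, session_fresh.
audit_required first appears in round 4.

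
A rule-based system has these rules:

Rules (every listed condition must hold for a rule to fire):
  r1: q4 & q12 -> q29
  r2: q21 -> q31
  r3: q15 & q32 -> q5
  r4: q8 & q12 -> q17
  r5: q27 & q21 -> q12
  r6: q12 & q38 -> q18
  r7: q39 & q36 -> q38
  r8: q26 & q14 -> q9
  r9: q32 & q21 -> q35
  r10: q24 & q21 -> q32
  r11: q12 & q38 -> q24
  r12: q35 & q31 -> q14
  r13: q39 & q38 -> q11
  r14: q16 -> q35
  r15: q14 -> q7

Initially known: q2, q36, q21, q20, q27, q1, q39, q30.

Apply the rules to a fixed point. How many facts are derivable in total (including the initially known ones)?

18

Round 1: r2 [q21 -> q31]; r5 [q27 & q21 -> q12]; r7 [q39 & q36 -> q38]. New: q31, q12, q38.
Round 2: r6 [q12 & q38 -> q18]; r11 [q12 & q38 -> q24]; r13 [q39 & q38 -> q11]. New: q18, q24, q11.
Round 3: r10 [q24 & q21 -> q32]. New: q32.
Round 4: r9 [q32 & q21 -> q35]. New: q35.
Round 5: r12 [q35 & q31 -> q14]. New: q14.
Round 6: r15 [q14 -> q7]. New: q7.
Closure: {q1, q11, q12, q14, q18, q2, q20, q21, q24, q27, q30, q31, q32, q35, q36, q38, q39, q7} — 18 facts.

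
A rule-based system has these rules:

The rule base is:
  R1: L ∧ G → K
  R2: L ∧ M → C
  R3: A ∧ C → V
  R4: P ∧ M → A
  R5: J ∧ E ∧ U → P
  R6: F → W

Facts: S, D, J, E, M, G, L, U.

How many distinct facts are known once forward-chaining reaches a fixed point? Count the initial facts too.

13

Round 1: R1 [L ∧ G → K]; R2 [L ∧ M → C]; R5 [J ∧ E ∧ U → P]. Adds K, C, P.
Round 2: R4 [P ∧ M → A]. Adds A.
Round 3: R3 [A ∧ C → V]. Adds V.
Closure: {A, C, D, E, G, J, K, L, M, P, S, U, V} — 13 facts.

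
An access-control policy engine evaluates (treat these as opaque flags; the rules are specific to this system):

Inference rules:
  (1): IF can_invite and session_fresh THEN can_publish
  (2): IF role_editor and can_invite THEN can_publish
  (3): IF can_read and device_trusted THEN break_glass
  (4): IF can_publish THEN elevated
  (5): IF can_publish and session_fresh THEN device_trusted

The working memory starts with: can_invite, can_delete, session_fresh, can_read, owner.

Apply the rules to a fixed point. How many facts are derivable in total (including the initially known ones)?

[1] (1) [IF can_invite and session_fresh THEN can_publish]. ⇒ new: can_publish.
[2] (4) [IF can_publish THEN elevated]; (5) [IF can_publish and session_fresh THEN device_trusted]. ⇒ new: elevated, device_trusted.
[3] (3) [IF can_read and device_trusted THEN break_glass]. ⇒ new: break_glass.
Closure: {break_glass, can_delete, can_invite, can_publish, can_read, device_trusted, elevated, owner, session_fresh} — 9 facts.

9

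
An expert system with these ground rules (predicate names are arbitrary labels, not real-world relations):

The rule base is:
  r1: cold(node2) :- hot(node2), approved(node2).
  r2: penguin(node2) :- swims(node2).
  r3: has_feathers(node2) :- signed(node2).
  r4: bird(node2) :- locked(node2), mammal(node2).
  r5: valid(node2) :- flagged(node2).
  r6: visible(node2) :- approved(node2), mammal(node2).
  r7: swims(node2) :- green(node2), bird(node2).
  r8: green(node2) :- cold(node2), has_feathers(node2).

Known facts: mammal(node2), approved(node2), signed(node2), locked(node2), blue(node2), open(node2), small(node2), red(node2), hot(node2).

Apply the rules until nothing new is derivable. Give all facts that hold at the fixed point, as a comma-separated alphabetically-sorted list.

Round 1: r1 [cold(node2) :- hot(node2), approved(node2).]; r3 [has_feathers(node2) :- signed(node2).]; r4 [bird(node2) :- locked(node2), mammal(node2).]; r6 [visible(node2) :- approved(node2), mammal(node2).]. New: cold(node2), has_feathers(node2), bird(node2), visible(node2).
Round 2: r8 [green(node2) :- cold(node2), has_feathers(node2).]. New: green(node2).
Round 3: r7 [swims(node2) :- green(node2), bird(node2).]. New: swims(node2).
Round 4: r2 [penguin(node2) :- swims(node2).]. New: penguin(node2).

approved(node2), bird(node2), blue(node2), cold(node2), green(node2), has_feathers(node2), hot(node2), locked(node2), mammal(node2), open(node2), penguin(node2), red(node2), signed(node2), small(node2), swims(node2), visible(node2)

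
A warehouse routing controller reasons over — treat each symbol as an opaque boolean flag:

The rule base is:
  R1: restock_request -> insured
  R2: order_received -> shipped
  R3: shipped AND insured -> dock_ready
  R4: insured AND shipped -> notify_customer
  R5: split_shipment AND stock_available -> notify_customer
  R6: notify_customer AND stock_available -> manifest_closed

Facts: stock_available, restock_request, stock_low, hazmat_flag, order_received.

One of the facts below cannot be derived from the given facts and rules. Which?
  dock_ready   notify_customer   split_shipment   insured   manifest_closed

split_shipment

Round 1 fires R1, R2, giving insured, shipped.
Round 2 fires R3, R4, giving dock_ready, notify_customer.
Round 3 fires R6, giving manifest_closed.
Derived: insured (round 1), manifest_closed (round 3), notify_customer (round 2), dock_ready (round 2). split_shipment never appears in any round.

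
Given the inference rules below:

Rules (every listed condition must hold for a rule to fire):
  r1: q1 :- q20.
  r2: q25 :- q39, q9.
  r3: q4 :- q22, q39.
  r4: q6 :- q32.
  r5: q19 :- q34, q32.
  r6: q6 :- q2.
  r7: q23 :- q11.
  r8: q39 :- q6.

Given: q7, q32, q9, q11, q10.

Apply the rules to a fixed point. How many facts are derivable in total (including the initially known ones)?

9

Round 1 fires r4, r7, giving q6, q23.
Round 2 fires r8, giving q39.
Round 3 fires r2, giving q25.
Closure: {q10, q11, q23, q25, q32, q39, q6, q7, q9} — 9 facts.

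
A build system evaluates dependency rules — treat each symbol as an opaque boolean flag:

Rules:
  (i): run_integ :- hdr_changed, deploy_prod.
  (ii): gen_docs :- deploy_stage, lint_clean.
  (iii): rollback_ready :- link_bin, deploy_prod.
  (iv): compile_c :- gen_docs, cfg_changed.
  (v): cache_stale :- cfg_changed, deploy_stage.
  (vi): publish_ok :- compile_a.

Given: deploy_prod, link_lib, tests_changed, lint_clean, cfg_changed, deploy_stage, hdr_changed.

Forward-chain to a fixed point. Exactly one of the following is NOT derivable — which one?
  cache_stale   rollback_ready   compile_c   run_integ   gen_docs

Round 1: (i) [run_integ :- hdr_changed, deploy_prod.]; (ii) [gen_docs :- deploy_stage, lint_clean.]; (v) [cache_stale :- cfg_changed, deploy_stage.]. Adds run_integ, gen_docs, cache_stale.
Round 2: (iv) [compile_c :- gen_docs, cfg_changed.]. Adds compile_c.
Derived: compile_c (round 2), cache_stale (round 1), gen_docs (round 1), run_integ (round 1). rollback_ready never appears in any round.

rollback_ready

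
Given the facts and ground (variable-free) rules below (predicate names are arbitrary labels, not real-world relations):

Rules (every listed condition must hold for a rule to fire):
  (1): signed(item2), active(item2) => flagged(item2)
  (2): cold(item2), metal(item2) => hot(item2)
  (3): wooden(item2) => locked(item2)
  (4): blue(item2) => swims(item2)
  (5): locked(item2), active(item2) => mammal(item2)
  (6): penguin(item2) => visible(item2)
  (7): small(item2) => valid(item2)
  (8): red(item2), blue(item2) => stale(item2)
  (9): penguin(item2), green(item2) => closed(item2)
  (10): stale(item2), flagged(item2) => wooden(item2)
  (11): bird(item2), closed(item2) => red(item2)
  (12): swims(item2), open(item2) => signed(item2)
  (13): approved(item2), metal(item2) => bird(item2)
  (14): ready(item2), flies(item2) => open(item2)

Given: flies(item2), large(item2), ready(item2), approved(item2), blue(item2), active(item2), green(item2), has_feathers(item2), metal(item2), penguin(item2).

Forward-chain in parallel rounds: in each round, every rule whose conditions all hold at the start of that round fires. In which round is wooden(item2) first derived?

Round 1 — (4), (6), (9), (13), (14), derive swims(item2), visible(item2), closed(item2), bird(item2), open(item2).
Round 2 — (11), (12), derive red(item2), signed(item2).
Round 3 — (1), (8), derive flagged(item2), stale(item2).
Round 4 — (10), derive wooden(item2).
wooden(item2) first appears in round 4.

4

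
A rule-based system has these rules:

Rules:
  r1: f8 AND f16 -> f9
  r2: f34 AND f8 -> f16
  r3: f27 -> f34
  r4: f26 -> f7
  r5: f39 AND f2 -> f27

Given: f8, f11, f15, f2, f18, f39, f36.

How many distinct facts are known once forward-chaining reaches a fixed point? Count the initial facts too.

[1] r5 [f39 AND f2 -> f27]. ⇒ new: f27.
[2] r3 [f27 -> f34]. ⇒ new: f34.
[3] r2 [f34 AND f8 -> f16]. ⇒ new: f16.
[4] r1 [f8 AND f16 -> f9]. ⇒ new: f9.
Closure: {f11, f15, f16, f18, f2, f27, f34, f36, f39, f8, f9} — 11 facts.

11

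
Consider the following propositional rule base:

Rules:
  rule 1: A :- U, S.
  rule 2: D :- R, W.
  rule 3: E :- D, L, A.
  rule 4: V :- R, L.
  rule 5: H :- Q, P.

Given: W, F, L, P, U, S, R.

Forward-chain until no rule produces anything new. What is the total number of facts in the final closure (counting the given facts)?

11

Round 1 — rule 1, rule 2, rule 4, derive A, D, V.
Round 2 — rule 3, derive E.
Closure: {A, D, E, F, L, P, R, S, U, V, W} — 11 facts.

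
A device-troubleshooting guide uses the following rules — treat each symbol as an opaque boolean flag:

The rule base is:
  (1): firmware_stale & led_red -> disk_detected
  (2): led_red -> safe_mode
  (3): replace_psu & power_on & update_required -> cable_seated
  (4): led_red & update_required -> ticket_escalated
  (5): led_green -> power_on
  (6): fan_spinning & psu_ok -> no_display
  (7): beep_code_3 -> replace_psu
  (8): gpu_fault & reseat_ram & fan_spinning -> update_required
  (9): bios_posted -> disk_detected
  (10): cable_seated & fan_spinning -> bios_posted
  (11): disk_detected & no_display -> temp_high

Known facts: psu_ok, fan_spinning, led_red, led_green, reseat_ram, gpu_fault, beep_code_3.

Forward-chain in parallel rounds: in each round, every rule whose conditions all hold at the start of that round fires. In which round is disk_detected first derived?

[1] (2) [led_red -> safe_mode]; (5) [led_green -> power_on]; (6) [fan_spinning & psu_ok -> no_display]; (7) [beep_code_3 -> replace_psu]; (8) [gpu_fault & reseat_ram & fan_spinning -> update_required]. ⇒ new: safe_mode, power_on, no_display, replace_psu, update_required.
[2] (3) [replace_psu & power_on & update_required -> cable_seated]; (4) [led_red & update_required -> ticket_escalated]. ⇒ new: cable_seated, ticket_escalated.
[3] (10) [cable_seated & fan_spinning -> bios_posted]. ⇒ new: bios_posted.
[4] (9) [bios_posted -> disk_detected]. ⇒ new: disk_detected.
disk_detected first appears in round 4.

4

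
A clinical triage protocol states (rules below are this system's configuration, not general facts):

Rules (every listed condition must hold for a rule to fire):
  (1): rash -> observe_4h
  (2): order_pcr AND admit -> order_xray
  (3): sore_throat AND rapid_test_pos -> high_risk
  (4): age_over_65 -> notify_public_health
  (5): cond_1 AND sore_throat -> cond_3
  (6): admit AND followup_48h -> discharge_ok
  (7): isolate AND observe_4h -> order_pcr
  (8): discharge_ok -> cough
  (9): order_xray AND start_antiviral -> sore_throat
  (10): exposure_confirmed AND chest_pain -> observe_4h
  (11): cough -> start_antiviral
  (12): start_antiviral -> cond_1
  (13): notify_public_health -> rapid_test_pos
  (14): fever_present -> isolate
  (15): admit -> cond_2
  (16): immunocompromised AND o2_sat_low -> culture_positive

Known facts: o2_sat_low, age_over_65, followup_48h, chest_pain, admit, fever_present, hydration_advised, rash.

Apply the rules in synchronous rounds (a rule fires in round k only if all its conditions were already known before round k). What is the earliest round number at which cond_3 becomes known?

Round 1 fires (1), (4), (6), (14), (15), giving observe_4h, notify_public_health, discharge_ok, isolate, cond_2.
Round 2 fires (7), (8), (13), giving order_pcr, cough, rapid_test_pos.
Round 3 fires (2), (11), giving order_xray, start_antiviral.
Round 4 fires (9), (12), giving sore_throat, cond_1.
Round 5 fires (3), (5), giving high_risk, cond_3.
cond_3 first appears in round 5.

5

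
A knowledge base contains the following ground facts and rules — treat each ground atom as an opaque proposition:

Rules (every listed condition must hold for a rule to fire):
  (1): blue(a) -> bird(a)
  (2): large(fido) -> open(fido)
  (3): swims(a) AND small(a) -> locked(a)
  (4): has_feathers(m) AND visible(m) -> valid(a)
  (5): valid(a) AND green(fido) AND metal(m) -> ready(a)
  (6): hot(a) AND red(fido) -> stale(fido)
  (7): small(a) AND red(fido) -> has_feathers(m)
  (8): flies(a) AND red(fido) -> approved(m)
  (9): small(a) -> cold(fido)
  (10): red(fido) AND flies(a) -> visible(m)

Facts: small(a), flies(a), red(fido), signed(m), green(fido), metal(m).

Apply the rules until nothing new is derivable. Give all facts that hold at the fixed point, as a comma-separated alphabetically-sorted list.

Round 1: (7) [small(a) AND red(fido) -> has_feathers(m)]; (8) [flies(a) AND red(fido) -> approved(m)]; (9) [small(a) -> cold(fido)]; (10) [red(fido) AND flies(a) -> visible(m)]. New: has_feathers(m), approved(m), cold(fido), visible(m).
Round 2: (4) [has_feathers(m) AND visible(m) -> valid(a)]. New: valid(a).
Round 3: (5) [valid(a) AND green(fido) AND metal(m) -> ready(a)]. New: ready(a).

approved(m), cold(fido), flies(a), green(fido), has_feathers(m), metal(m), ready(a), red(fido), signed(m), small(a), valid(a), visible(m)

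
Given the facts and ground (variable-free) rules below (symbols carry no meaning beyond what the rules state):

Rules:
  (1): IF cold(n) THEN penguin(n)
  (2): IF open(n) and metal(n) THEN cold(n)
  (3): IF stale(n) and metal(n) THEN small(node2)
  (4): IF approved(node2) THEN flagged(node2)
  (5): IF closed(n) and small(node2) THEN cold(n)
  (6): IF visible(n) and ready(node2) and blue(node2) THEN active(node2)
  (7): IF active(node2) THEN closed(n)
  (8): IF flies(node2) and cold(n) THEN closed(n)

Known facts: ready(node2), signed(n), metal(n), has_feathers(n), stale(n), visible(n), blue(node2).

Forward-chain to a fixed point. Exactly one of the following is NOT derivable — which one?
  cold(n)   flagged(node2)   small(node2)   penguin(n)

flagged(node2)

Round 1: (3) [IF stale(n) and metal(n) THEN small(node2)]; (6) [IF visible(n) and ready(node2) and blue(node2) THEN active(node2)]. New: small(node2), active(node2).
Round 2: (7) [IF active(node2) THEN closed(n)]. New: closed(n).
Round 3: (5) [IF closed(n) and small(node2) THEN cold(n)]. New: cold(n).
Round 4: (1) [IF cold(n) THEN penguin(n)]. New: penguin(n).
Derived: small(node2) (round 1), cold(n) (round 3), penguin(n) (round 4). flagged(node2) never appears in any round.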